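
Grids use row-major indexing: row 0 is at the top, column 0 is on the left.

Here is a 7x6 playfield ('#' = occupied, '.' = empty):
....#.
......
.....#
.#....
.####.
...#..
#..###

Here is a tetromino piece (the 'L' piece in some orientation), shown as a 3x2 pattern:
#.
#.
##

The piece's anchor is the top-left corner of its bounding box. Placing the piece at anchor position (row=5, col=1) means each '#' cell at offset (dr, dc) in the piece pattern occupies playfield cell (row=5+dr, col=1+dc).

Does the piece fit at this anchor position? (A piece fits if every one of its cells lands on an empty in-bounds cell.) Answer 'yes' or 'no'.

Check each piece cell at anchor (5, 1):
  offset (0,0) -> (5,1): empty -> OK
  offset (1,0) -> (6,1): empty -> OK
  offset (2,0) -> (7,1): out of bounds -> FAIL
  offset (2,1) -> (7,2): out of bounds -> FAIL
All cells valid: no

Answer: no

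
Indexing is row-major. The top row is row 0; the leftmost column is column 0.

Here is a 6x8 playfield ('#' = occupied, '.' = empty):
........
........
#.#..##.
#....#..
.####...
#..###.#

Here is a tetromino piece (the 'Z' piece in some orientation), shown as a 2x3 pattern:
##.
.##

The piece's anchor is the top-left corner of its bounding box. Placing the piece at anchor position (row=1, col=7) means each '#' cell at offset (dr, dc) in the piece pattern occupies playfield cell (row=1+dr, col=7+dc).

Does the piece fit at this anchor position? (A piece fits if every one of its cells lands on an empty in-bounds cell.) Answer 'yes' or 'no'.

Answer: no

Derivation:
Check each piece cell at anchor (1, 7):
  offset (0,0) -> (1,7): empty -> OK
  offset (0,1) -> (1,8): out of bounds -> FAIL
  offset (1,1) -> (2,8): out of bounds -> FAIL
  offset (1,2) -> (2,9): out of bounds -> FAIL
All cells valid: no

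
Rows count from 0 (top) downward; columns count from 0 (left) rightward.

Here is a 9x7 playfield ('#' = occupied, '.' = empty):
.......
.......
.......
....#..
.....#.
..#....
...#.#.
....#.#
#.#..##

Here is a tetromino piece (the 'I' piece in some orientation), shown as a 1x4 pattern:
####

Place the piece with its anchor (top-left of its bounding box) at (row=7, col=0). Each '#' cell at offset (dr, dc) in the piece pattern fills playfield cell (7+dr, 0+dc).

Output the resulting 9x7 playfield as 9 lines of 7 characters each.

Answer: .......
.......
.......
....#..
.....#.
..#....
...#.#.
#####.#
#.#..##

Derivation:
Fill (7+0,0+0) = (7,0)
Fill (7+0,0+1) = (7,1)
Fill (7+0,0+2) = (7,2)
Fill (7+0,0+3) = (7,3)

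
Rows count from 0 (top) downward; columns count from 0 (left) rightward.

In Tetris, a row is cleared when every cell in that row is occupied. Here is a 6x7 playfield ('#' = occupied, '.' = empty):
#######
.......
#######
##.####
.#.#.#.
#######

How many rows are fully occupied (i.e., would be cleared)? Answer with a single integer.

Check each row:
  row 0: 0 empty cells -> FULL (clear)
  row 1: 7 empty cells -> not full
  row 2: 0 empty cells -> FULL (clear)
  row 3: 1 empty cell -> not full
  row 4: 4 empty cells -> not full
  row 5: 0 empty cells -> FULL (clear)
Total rows cleared: 3

Answer: 3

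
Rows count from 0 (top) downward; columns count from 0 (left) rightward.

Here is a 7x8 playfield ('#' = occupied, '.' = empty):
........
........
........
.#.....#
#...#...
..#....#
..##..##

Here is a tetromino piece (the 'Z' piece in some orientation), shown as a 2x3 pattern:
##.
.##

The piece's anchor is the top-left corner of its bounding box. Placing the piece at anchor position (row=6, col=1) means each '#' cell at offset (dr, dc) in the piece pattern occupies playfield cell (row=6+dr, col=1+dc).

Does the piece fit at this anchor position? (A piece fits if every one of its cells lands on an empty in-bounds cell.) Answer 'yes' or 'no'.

Answer: no

Derivation:
Check each piece cell at anchor (6, 1):
  offset (0,0) -> (6,1): empty -> OK
  offset (0,1) -> (6,2): occupied ('#') -> FAIL
  offset (1,1) -> (7,2): out of bounds -> FAIL
  offset (1,2) -> (7,3): out of bounds -> FAIL
All cells valid: no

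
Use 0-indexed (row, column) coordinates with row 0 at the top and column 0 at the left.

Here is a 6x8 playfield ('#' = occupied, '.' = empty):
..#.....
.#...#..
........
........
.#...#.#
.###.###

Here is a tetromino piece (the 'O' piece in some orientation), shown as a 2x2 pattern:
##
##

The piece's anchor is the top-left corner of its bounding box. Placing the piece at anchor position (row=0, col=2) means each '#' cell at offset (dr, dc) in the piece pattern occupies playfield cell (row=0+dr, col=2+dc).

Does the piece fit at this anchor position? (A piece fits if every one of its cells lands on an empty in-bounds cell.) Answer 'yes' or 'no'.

Answer: no

Derivation:
Check each piece cell at anchor (0, 2):
  offset (0,0) -> (0,2): occupied ('#') -> FAIL
  offset (0,1) -> (0,3): empty -> OK
  offset (1,0) -> (1,2): empty -> OK
  offset (1,1) -> (1,3): empty -> OK
All cells valid: no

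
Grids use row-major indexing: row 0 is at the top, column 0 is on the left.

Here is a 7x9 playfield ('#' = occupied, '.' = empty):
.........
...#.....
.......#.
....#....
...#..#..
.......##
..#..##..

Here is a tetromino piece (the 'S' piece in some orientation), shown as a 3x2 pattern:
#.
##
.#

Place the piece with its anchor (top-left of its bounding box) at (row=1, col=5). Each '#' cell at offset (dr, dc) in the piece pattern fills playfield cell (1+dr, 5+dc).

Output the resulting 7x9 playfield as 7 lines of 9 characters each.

Fill (1+0,5+0) = (1,5)
Fill (1+1,5+0) = (2,5)
Fill (1+1,5+1) = (2,6)
Fill (1+2,5+1) = (3,6)

Answer: .........
...#.#...
.....###.
....#.#..
...#..#..
.......##
..#..##..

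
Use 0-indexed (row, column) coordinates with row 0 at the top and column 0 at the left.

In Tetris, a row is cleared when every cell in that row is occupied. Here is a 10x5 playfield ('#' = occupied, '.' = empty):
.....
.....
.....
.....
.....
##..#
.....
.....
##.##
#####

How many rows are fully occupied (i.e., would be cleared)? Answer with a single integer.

Answer: 1

Derivation:
Check each row:
  row 0: 5 empty cells -> not full
  row 1: 5 empty cells -> not full
  row 2: 5 empty cells -> not full
  row 3: 5 empty cells -> not full
  row 4: 5 empty cells -> not full
  row 5: 2 empty cells -> not full
  row 6: 5 empty cells -> not full
  row 7: 5 empty cells -> not full
  row 8: 1 empty cell -> not full
  row 9: 0 empty cells -> FULL (clear)
Total rows cleared: 1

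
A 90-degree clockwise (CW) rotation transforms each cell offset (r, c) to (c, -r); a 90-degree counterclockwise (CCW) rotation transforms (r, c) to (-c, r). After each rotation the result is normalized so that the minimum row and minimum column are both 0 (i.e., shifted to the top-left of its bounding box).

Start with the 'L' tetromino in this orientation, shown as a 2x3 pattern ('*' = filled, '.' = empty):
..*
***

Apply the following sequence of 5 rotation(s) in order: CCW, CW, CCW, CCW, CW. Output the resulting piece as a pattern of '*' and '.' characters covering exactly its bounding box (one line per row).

Start:
..*
***
After rotation 1 (CCW):
**
.*
.*
After rotation 2 (CW):
..*
***
After rotation 3 (CCW):
**
.*
.*
After rotation 4 (CCW):
***
*..
After rotation 5 (CW):
**
.*
.*

Answer: **
.*
.*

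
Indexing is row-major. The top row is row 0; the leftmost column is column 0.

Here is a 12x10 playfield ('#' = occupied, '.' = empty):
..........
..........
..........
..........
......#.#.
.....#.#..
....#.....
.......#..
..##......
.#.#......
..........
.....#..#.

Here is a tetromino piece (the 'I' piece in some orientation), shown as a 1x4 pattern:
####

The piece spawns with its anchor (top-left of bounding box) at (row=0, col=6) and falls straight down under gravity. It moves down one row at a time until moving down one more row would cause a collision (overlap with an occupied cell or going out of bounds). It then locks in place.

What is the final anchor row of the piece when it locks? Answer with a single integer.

Spawn at (row=0, col=6). Try each row:
  row 0: fits
  row 1: fits
  row 2: fits
  row 3: fits
  row 4: blocked -> lock at row 3

Answer: 3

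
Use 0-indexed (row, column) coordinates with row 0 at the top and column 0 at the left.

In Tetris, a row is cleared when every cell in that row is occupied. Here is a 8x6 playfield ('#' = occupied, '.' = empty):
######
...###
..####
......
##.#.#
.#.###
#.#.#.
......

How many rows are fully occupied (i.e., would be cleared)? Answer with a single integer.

Answer: 1

Derivation:
Check each row:
  row 0: 0 empty cells -> FULL (clear)
  row 1: 3 empty cells -> not full
  row 2: 2 empty cells -> not full
  row 3: 6 empty cells -> not full
  row 4: 2 empty cells -> not full
  row 5: 2 empty cells -> not full
  row 6: 3 empty cells -> not full
  row 7: 6 empty cells -> not full
Total rows cleared: 1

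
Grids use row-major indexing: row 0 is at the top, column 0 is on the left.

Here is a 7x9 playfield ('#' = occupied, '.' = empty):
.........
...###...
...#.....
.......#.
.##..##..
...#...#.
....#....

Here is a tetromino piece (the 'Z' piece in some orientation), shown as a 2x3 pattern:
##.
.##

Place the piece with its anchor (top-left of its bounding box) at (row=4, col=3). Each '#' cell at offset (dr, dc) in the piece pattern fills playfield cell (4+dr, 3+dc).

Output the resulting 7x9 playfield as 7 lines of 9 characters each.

Answer: .........
...###...
...#.....
.......#.
.######..
...###.#.
....#....

Derivation:
Fill (4+0,3+0) = (4,3)
Fill (4+0,3+1) = (4,4)
Fill (4+1,3+1) = (5,4)
Fill (4+1,3+2) = (5,5)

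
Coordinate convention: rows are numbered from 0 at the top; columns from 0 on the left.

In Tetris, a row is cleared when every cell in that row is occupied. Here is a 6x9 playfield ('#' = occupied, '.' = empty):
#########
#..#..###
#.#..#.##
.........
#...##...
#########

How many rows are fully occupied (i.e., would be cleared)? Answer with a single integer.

Answer: 2

Derivation:
Check each row:
  row 0: 0 empty cells -> FULL (clear)
  row 1: 4 empty cells -> not full
  row 2: 4 empty cells -> not full
  row 3: 9 empty cells -> not full
  row 4: 6 empty cells -> not full
  row 5: 0 empty cells -> FULL (clear)
Total rows cleared: 2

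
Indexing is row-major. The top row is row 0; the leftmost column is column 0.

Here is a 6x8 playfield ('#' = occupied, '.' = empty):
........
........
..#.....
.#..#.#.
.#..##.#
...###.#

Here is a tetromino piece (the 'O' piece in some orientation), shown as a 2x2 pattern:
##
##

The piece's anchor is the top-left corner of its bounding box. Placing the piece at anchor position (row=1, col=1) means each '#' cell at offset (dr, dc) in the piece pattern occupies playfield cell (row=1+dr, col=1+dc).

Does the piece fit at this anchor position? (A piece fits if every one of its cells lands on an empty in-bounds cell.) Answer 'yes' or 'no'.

Answer: no

Derivation:
Check each piece cell at anchor (1, 1):
  offset (0,0) -> (1,1): empty -> OK
  offset (0,1) -> (1,2): empty -> OK
  offset (1,0) -> (2,1): empty -> OK
  offset (1,1) -> (2,2): occupied ('#') -> FAIL
All cells valid: no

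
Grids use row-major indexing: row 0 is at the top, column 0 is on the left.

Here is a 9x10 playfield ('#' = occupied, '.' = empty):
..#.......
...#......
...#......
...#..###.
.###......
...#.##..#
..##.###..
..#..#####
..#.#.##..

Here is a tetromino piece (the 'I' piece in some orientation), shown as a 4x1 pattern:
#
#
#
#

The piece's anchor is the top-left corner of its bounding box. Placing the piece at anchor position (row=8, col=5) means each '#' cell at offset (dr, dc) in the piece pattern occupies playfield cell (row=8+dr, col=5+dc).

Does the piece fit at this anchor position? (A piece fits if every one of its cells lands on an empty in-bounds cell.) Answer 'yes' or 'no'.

Answer: no

Derivation:
Check each piece cell at anchor (8, 5):
  offset (0,0) -> (8,5): empty -> OK
  offset (1,0) -> (9,5): out of bounds -> FAIL
  offset (2,0) -> (10,5): out of bounds -> FAIL
  offset (3,0) -> (11,5): out of bounds -> FAIL
All cells valid: no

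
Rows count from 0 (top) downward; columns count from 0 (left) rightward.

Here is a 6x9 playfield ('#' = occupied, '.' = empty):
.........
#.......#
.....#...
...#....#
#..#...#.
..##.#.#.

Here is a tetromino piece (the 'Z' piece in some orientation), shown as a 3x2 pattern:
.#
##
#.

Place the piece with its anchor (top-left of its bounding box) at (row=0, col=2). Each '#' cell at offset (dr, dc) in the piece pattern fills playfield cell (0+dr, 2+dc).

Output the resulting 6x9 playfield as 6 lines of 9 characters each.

Fill (0+0,2+1) = (0,3)
Fill (0+1,2+0) = (1,2)
Fill (0+1,2+1) = (1,3)
Fill (0+2,2+0) = (2,2)

Answer: ...#.....
#.##....#
..#..#...
...#....#
#..#...#.
..##.#.#.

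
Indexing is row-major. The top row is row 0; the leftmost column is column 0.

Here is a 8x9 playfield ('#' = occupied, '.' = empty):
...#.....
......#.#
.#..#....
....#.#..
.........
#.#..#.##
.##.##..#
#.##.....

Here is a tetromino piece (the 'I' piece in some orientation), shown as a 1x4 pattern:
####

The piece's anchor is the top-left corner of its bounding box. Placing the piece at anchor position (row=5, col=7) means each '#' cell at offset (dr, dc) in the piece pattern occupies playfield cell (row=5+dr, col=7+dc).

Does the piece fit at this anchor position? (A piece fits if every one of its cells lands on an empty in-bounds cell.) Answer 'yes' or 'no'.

Answer: no

Derivation:
Check each piece cell at anchor (5, 7):
  offset (0,0) -> (5,7): occupied ('#') -> FAIL
  offset (0,1) -> (5,8): occupied ('#') -> FAIL
  offset (0,2) -> (5,9): out of bounds -> FAIL
  offset (0,3) -> (5,10): out of bounds -> FAIL
All cells valid: no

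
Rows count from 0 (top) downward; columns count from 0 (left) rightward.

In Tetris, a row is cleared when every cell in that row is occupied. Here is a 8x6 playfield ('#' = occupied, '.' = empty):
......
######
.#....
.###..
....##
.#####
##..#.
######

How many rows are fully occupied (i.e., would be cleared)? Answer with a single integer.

Answer: 2

Derivation:
Check each row:
  row 0: 6 empty cells -> not full
  row 1: 0 empty cells -> FULL (clear)
  row 2: 5 empty cells -> not full
  row 3: 3 empty cells -> not full
  row 4: 4 empty cells -> not full
  row 5: 1 empty cell -> not full
  row 6: 3 empty cells -> not full
  row 7: 0 empty cells -> FULL (clear)
Total rows cleared: 2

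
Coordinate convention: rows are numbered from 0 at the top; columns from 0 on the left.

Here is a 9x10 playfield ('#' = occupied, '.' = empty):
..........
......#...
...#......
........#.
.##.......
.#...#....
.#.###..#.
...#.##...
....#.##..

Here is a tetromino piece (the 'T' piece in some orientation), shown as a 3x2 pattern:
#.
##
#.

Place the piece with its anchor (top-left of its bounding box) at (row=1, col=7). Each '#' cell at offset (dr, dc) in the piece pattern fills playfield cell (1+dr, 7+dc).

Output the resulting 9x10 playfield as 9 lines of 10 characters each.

Answer: ..........
......##..
...#...##.
.......##.
.##.......
.#...#....
.#.###..#.
...#.##...
....#.##..

Derivation:
Fill (1+0,7+0) = (1,7)
Fill (1+1,7+0) = (2,7)
Fill (1+1,7+1) = (2,8)
Fill (1+2,7+0) = (3,7)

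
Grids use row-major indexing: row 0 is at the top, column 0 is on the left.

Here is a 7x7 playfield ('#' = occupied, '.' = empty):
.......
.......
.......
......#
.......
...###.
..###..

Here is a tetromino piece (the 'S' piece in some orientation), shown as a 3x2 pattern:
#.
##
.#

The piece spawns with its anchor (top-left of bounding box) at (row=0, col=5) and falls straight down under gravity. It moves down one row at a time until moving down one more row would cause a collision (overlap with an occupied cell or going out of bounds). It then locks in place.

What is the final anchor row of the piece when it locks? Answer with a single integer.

Spawn at (row=0, col=5). Try each row:
  row 0: fits
  row 1: blocked -> lock at row 0

Answer: 0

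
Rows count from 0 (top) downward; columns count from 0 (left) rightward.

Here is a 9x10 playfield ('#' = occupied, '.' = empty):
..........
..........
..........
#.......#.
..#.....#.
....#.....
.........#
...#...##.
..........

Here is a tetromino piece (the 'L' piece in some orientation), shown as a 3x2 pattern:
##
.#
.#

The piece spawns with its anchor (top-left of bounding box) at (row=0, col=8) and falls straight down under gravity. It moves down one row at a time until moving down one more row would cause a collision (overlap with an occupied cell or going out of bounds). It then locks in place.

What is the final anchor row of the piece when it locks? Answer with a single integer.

Answer: 2

Derivation:
Spawn at (row=0, col=8). Try each row:
  row 0: fits
  row 1: fits
  row 2: fits
  row 3: blocked -> lock at row 2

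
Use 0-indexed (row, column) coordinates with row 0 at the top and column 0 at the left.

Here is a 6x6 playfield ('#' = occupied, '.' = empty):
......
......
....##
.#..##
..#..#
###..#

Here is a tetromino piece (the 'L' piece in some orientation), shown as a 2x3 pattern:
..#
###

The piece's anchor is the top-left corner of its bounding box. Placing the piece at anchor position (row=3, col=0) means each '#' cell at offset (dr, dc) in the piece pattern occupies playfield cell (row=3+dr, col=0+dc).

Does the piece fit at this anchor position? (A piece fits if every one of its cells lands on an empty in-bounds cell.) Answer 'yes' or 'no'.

Answer: no

Derivation:
Check each piece cell at anchor (3, 0):
  offset (0,2) -> (3,2): empty -> OK
  offset (1,0) -> (4,0): empty -> OK
  offset (1,1) -> (4,1): empty -> OK
  offset (1,2) -> (4,2): occupied ('#') -> FAIL
All cells valid: no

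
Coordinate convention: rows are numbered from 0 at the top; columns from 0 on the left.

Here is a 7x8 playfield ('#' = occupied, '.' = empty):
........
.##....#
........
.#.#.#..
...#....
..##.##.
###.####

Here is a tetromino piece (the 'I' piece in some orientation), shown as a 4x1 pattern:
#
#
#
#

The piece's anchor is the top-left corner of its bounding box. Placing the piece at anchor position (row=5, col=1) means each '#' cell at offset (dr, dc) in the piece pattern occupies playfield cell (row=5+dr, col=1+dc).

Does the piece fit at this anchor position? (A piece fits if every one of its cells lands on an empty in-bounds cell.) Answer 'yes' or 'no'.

Check each piece cell at anchor (5, 1):
  offset (0,0) -> (5,1): empty -> OK
  offset (1,0) -> (6,1): occupied ('#') -> FAIL
  offset (2,0) -> (7,1): out of bounds -> FAIL
  offset (3,0) -> (8,1): out of bounds -> FAIL
All cells valid: no

Answer: no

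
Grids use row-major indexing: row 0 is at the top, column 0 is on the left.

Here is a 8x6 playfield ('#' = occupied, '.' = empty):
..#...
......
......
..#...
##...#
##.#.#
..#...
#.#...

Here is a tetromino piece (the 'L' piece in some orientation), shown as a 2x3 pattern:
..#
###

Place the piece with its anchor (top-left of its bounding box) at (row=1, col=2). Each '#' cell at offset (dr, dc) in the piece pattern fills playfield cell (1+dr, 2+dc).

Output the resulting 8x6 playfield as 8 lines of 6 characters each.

Answer: ..#...
....#.
..###.
..#...
##...#
##.#.#
..#...
#.#...

Derivation:
Fill (1+0,2+2) = (1,4)
Fill (1+1,2+0) = (2,2)
Fill (1+1,2+1) = (2,3)
Fill (1+1,2+2) = (2,4)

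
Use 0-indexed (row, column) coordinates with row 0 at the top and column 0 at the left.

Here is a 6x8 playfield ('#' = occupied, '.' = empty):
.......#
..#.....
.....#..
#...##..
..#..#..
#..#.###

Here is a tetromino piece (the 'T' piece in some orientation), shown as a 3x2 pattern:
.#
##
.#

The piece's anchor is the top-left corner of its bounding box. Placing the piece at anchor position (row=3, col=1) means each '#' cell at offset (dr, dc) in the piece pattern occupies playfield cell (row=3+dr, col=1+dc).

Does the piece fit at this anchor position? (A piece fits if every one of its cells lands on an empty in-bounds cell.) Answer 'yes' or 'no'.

Answer: no

Derivation:
Check each piece cell at anchor (3, 1):
  offset (0,1) -> (3,2): empty -> OK
  offset (1,0) -> (4,1): empty -> OK
  offset (1,1) -> (4,2): occupied ('#') -> FAIL
  offset (2,1) -> (5,2): empty -> OK
All cells valid: no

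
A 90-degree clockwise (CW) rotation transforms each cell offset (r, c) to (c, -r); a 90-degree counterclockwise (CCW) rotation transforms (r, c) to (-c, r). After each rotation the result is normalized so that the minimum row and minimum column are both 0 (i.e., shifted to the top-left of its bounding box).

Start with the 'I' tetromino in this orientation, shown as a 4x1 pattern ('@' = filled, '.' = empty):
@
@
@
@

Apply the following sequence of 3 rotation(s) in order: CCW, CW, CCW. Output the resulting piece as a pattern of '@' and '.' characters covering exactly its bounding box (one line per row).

Start:
@
@
@
@
After rotation 1 (CCW):
@@@@
After rotation 2 (CW):
@
@
@
@
After rotation 3 (CCW):
@@@@

Answer: @@@@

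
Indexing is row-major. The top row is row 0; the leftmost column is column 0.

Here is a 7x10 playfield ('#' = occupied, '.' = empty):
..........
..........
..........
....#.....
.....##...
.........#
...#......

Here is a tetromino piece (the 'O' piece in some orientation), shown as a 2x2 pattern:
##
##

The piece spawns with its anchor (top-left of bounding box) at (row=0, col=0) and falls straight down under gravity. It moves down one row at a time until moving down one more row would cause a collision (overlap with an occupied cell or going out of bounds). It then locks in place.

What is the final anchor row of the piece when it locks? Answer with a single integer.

Answer: 5

Derivation:
Spawn at (row=0, col=0). Try each row:
  row 0: fits
  row 1: fits
  row 2: fits
  row 3: fits
  row 4: fits
  row 5: fits
  row 6: blocked -> lock at row 5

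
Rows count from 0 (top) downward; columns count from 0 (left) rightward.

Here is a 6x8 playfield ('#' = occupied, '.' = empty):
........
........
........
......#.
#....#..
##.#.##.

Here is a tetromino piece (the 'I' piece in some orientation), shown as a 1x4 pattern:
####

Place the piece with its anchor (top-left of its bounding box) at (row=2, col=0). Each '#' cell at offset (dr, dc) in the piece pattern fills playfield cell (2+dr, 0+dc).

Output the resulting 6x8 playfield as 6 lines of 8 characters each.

Fill (2+0,0+0) = (2,0)
Fill (2+0,0+1) = (2,1)
Fill (2+0,0+2) = (2,2)
Fill (2+0,0+3) = (2,3)

Answer: ........
........
####....
......#.
#....#..
##.#.##.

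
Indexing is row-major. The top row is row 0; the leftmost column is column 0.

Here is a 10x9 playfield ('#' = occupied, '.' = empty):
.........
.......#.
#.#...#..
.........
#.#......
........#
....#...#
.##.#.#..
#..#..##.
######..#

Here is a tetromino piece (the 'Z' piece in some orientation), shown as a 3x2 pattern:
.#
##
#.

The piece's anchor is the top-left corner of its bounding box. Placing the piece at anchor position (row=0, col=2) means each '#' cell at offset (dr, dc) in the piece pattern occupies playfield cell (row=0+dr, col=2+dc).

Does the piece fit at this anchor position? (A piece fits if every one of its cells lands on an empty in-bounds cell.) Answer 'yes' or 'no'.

Check each piece cell at anchor (0, 2):
  offset (0,1) -> (0,3): empty -> OK
  offset (1,0) -> (1,2): empty -> OK
  offset (1,1) -> (1,3): empty -> OK
  offset (2,0) -> (2,2): occupied ('#') -> FAIL
All cells valid: no

Answer: no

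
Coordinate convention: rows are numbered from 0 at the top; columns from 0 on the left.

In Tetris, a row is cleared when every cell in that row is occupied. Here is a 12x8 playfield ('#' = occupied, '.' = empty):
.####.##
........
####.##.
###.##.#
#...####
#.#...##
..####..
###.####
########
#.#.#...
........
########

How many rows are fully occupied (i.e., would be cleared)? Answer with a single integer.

Answer: 2

Derivation:
Check each row:
  row 0: 2 empty cells -> not full
  row 1: 8 empty cells -> not full
  row 2: 2 empty cells -> not full
  row 3: 2 empty cells -> not full
  row 4: 3 empty cells -> not full
  row 5: 4 empty cells -> not full
  row 6: 4 empty cells -> not full
  row 7: 1 empty cell -> not full
  row 8: 0 empty cells -> FULL (clear)
  row 9: 5 empty cells -> not full
  row 10: 8 empty cells -> not full
  row 11: 0 empty cells -> FULL (clear)
Total rows cleared: 2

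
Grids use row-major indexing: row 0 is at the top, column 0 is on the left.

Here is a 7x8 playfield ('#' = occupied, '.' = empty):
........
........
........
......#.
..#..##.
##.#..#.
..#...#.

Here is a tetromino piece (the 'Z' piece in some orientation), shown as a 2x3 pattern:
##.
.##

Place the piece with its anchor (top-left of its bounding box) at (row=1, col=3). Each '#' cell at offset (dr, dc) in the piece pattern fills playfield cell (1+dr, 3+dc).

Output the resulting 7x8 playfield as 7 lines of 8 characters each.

Answer: ........
...##...
....##..
......#.
..#..##.
##.#..#.
..#...#.

Derivation:
Fill (1+0,3+0) = (1,3)
Fill (1+0,3+1) = (1,4)
Fill (1+1,3+1) = (2,4)
Fill (1+1,3+2) = (2,5)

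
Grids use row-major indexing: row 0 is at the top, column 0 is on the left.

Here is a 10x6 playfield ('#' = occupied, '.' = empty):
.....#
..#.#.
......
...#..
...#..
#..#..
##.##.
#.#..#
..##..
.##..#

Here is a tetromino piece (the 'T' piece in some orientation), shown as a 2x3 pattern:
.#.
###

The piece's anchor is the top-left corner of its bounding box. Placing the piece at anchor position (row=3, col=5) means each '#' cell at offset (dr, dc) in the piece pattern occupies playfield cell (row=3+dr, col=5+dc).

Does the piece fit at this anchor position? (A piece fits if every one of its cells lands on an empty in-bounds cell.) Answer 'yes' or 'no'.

Check each piece cell at anchor (3, 5):
  offset (0,1) -> (3,6): out of bounds -> FAIL
  offset (1,0) -> (4,5): empty -> OK
  offset (1,1) -> (4,6): out of bounds -> FAIL
  offset (1,2) -> (4,7): out of bounds -> FAIL
All cells valid: no

Answer: no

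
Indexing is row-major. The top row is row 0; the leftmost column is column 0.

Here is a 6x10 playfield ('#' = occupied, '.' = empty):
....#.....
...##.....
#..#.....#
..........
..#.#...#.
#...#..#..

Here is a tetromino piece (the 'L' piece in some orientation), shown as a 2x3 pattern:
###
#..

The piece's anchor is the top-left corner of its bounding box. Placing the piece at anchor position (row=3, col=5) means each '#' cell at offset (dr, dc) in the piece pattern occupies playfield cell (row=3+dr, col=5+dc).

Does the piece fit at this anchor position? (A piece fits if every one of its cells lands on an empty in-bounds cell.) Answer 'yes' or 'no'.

Check each piece cell at anchor (3, 5):
  offset (0,0) -> (3,5): empty -> OK
  offset (0,1) -> (3,6): empty -> OK
  offset (0,2) -> (3,7): empty -> OK
  offset (1,0) -> (4,5): empty -> OK
All cells valid: yes

Answer: yes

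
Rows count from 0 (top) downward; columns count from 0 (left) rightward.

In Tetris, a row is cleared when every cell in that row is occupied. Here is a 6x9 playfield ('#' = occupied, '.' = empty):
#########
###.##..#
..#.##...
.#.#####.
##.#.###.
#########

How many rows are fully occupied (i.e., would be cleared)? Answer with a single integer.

Answer: 2

Derivation:
Check each row:
  row 0: 0 empty cells -> FULL (clear)
  row 1: 3 empty cells -> not full
  row 2: 6 empty cells -> not full
  row 3: 3 empty cells -> not full
  row 4: 3 empty cells -> not full
  row 5: 0 empty cells -> FULL (clear)
Total rows cleared: 2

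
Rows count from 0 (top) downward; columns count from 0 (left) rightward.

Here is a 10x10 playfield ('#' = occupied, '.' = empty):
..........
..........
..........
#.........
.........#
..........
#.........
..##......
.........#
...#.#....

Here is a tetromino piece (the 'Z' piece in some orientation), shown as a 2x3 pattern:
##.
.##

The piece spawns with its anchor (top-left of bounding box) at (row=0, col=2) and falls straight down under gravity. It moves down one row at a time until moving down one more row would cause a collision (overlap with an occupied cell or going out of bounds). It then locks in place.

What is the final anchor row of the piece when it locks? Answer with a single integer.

Spawn at (row=0, col=2). Try each row:
  row 0: fits
  row 1: fits
  row 2: fits
  row 3: fits
  row 4: fits
  row 5: fits
  row 6: blocked -> lock at row 5

Answer: 5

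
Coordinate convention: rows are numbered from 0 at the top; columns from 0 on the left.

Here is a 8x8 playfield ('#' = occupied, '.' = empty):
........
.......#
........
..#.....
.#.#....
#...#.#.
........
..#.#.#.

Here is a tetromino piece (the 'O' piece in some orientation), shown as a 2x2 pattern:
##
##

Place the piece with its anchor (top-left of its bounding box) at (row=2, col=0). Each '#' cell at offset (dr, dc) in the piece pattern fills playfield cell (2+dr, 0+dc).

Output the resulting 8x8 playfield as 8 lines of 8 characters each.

Fill (2+0,0+0) = (2,0)
Fill (2+0,0+1) = (2,1)
Fill (2+1,0+0) = (3,0)
Fill (2+1,0+1) = (3,1)

Answer: ........
.......#
##......
###.....
.#.#....
#...#.#.
........
..#.#.#.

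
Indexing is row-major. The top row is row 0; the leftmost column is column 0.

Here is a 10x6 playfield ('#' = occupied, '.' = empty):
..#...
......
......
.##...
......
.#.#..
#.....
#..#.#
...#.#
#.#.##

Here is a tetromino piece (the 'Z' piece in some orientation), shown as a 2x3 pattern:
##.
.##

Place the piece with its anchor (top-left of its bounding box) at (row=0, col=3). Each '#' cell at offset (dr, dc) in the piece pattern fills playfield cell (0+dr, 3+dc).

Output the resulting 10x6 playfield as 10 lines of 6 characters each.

Fill (0+0,3+0) = (0,3)
Fill (0+0,3+1) = (0,4)
Fill (0+1,3+1) = (1,4)
Fill (0+1,3+2) = (1,5)

Answer: ..###.
....##
......
.##...
......
.#.#..
#.....
#..#.#
...#.#
#.#.##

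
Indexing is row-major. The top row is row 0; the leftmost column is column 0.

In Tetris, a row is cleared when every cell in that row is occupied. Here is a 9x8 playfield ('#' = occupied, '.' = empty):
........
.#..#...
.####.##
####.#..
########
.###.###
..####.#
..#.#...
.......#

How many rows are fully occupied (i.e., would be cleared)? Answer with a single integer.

Answer: 1

Derivation:
Check each row:
  row 0: 8 empty cells -> not full
  row 1: 6 empty cells -> not full
  row 2: 2 empty cells -> not full
  row 3: 3 empty cells -> not full
  row 4: 0 empty cells -> FULL (clear)
  row 5: 2 empty cells -> not full
  row 6: 3 empty cells -> not full
  row 7: 6 empty cells -> not full
  row 8: 7 empty cells -> not full
Total rows cleared: 1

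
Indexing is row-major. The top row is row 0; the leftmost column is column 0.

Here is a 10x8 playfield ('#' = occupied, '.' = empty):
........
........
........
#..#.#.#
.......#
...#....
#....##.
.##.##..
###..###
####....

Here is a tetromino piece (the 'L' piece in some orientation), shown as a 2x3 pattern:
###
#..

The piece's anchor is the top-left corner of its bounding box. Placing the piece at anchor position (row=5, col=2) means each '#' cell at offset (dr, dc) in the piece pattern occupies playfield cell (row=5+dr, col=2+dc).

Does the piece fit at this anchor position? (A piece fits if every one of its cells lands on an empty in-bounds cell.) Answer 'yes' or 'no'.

Answer: no

Derivation:
Check each piece cell at anchor (5, 2):
  offset (0,0) -> (5,2): empty -> OK
  offset (0,1) -> (5,3): occupied ('#') -> FAIL
  offset (0,2) -> (5,4): empty -> OK
  offset (1,0) -> (6,2): empty -> OK
All cells valid: no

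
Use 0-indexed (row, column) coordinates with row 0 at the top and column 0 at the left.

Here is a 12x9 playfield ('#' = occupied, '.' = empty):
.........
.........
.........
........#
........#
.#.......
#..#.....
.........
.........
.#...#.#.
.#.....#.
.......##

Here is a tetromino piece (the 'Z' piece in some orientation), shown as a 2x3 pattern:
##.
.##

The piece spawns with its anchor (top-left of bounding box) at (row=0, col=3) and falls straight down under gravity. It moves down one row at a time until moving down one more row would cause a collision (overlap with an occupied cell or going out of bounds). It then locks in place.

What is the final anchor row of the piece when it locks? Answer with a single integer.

Spawn at (row=0, col=3). Try each row:
  row 0: fits
  row 1: fits
  row 2: fits
  row 3: fits
  row 4: fits
  row 5: fits
  row 6: blocked -> lock at row 5

Answer: 5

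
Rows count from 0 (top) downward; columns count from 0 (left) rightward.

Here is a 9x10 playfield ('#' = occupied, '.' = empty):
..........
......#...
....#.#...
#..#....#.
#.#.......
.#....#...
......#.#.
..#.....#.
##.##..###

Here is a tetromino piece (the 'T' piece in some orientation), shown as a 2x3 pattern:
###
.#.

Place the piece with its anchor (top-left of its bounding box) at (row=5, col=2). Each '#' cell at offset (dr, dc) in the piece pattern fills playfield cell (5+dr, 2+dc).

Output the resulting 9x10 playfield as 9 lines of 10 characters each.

Fill (5+0,2+0) = (5,2)
Fill (5+0,2+1) = (5,3)
Fill (5+0,2+2) = (5,4)
Fill (5+1,2+1) = (6,3)

Answer: ..........
......#...
....#.#...
#..#....#.
#.#.......
.####.#...
...#..#.#.
..#.....#.
##.##..###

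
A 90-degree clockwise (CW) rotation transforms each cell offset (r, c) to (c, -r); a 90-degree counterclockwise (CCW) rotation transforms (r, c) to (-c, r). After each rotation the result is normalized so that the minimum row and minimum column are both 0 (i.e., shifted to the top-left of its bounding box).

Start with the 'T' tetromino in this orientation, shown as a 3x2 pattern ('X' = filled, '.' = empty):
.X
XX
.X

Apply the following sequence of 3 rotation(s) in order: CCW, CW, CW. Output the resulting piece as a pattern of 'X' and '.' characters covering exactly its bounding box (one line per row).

Answer: .X.
XXX

Derivation:
Start:
.X
XX
.X
After rotation 1 (CCW):
XXX
.X.
After rotation 2 (CW):
.X
XX
.X
After rotation 3 (CW):
.X.
XXX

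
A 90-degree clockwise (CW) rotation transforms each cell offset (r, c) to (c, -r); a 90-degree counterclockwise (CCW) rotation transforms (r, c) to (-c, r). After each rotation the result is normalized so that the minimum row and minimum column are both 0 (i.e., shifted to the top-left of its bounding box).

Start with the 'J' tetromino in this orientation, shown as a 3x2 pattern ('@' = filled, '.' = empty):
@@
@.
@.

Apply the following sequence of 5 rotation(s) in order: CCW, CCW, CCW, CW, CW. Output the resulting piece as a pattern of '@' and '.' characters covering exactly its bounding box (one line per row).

Answer: @..
@@@

Derivation:
Start:
@@
@.
@.
After rotation 1 (CCW):
@..
@@@
After rotation 2 (CCW):
.@
.@
@@
After rotation 3 (CCW):
@@@
..@
After rotation 4 (CW):
.@
.@
@@
After rotation 5 (CW):
@..
@@@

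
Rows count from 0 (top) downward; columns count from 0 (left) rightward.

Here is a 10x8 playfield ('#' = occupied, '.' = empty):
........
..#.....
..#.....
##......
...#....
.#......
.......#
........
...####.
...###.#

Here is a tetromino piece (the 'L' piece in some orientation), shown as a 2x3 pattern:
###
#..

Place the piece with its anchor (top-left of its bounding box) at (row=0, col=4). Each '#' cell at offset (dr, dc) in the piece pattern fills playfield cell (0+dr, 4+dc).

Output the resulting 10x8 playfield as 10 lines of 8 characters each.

Answer: ....###.
..#.#...
..#.....
##......
...#....
.#......
.......#
........
...####.
...###.#

Derivation:
Fill (0+0,4+0) = (0,4)
Fill (0+0,4+1) = (0,5)
Fill (0+0,4+2) = (0,6)
Fill (0+1,4+0) = (1,4)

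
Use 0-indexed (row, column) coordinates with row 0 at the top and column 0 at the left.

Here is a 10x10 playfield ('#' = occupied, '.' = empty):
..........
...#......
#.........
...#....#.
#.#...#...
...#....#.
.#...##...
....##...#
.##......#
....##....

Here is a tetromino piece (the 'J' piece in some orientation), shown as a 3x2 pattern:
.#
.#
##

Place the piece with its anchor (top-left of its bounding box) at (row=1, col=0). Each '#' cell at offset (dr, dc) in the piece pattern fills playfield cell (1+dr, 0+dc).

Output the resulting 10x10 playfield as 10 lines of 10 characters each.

Fill (1+0,0+1) = (1,1)
Fill (1+1,0+1) = (2,1)
Fill (1+2,0+0) = (3,0)
Fill (1+2,0+1) = (3,1)

Answer: ..........
.#.#......
##........
##.#....#.
#.#...#...
...#....#.
.#...##...
....##...#
.##......#
....##....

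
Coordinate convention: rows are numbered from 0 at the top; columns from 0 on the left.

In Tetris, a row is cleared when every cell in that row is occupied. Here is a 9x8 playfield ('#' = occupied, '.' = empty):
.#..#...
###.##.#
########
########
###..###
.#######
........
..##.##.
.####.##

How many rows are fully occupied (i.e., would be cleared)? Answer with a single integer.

Answer: 2

Derivation:
Check each row:
  row 0: 6 empty cells -> not full
  row 1: 2 empty cells -> not full
  row 2: 0 empty cells -> FULL (clear)
  row 3: 0 empty cells -> FULL (clear)
  row 4: 2 empty cells -> not full
  row 5: 1 empty cell -> not full
  row 6: 8 empty cells -> not full
  row 7: 4 empty cells -> not full
  row 8: 2 empty cells -> not full
Total rows cleared: 2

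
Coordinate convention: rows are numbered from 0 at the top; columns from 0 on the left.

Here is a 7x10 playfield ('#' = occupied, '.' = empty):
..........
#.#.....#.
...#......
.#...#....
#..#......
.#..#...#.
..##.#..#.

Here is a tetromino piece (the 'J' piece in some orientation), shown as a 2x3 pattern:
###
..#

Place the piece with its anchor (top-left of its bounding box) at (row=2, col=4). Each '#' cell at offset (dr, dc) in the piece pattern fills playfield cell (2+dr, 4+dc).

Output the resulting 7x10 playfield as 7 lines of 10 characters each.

Fill (2+0,4+0) = (2,4)
Fill (2+0,4+1) = (2,5)
Fill (2+0,4+2) = (2,6)
Fill (2+1,4+2) = (3,6)

Answer: ..........
#.#.....#.
...####...
.#...##...
#..#......
.#..#...#.
..##.#..#.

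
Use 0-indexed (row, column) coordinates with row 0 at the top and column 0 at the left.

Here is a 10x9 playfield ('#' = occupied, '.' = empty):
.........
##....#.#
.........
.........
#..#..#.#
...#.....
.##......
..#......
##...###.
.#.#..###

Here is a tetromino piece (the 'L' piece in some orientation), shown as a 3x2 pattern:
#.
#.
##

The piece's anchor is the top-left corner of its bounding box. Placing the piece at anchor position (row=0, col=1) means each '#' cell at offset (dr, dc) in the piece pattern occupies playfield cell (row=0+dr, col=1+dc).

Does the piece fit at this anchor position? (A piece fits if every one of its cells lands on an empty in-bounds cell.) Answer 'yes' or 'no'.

Answer: no

Derivation:
Check each piece cell at anchor (0, 1):
  offset (0,0) -> (0,1): empty -> OK
  offset (1,0) -> (1,1): occupied ('#') -> FAIL
  offset (2,0) -> (2,1): empty -> OK
  offset (2,1) -> (2,2): empty -> OK
All cells valid: no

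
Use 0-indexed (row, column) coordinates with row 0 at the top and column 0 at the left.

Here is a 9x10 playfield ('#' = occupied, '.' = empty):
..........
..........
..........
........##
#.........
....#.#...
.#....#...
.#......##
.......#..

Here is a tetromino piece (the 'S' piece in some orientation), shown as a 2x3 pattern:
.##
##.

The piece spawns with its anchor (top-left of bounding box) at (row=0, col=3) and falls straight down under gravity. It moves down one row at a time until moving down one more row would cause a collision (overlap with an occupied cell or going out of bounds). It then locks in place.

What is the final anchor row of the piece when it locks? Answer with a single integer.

Answer: 3

Derivation:
Spawn at (row=0, col=3). Try each row:
  row 0: fits
  row 1: fits
  row 2: fits
  row 3: fits
  row 4: blocked -> lock at row 3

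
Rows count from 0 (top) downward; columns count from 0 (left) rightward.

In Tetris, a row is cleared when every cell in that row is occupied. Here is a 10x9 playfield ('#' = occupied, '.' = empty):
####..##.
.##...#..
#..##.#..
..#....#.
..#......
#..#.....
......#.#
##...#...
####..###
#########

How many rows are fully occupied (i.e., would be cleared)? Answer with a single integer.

Check each row:
  row 0: 3 empty cells -> not full
  row 1: 6 empty cells -> not full
  row 2: 5 empty cells -> not full
  row 3: 7 empty cells -> not full
  row 4: 8 empty cells -> not full
  row 5: 7 empty cells -> not full
  row 6: 7 empty cells -> not full
  row 7: 6 empty cells -> not full
  row 8: 2 empty cells -> not full
  row 9: 0 empty cells -> FULL (clear)
Total rows cleared: 1

Answer: 1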